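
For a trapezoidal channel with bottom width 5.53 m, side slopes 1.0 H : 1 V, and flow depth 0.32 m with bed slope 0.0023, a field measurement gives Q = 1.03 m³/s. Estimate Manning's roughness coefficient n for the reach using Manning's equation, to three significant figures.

A = (b + z·y)·y = (5.53 + 1.0×0.32)×0.32 = 1.872 m²
P = b + 2y√(1+z²) = 5.53 + 2×0.32×√(1+1.0²) = 6.435 m
R = A/P = 1.872/6.435 = 0.2909 m
n = (1/Q)·A·R^(2/3)·S^(1/2) = (1/1.03) × 1.872 × 0.4390 × 0.04796 = 0.03827

0.0383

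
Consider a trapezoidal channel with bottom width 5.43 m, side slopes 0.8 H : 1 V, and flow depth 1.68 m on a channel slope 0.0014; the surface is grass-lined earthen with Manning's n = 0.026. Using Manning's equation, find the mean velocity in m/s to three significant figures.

1.60 m/s

A = (b + z·y)·y = (5.43 + 0.8×1.68)×1.68 = 11.38 m²
P = b + 2y√(1+z²) = 5.43 + 2×1.68×√(1+0.8²) = 9.733 m
R = A/P = 11.38/9.733 = 1.169 m
Q = (1/n)·A·R^(2/3)·S^(1/2) = (1/0.026) × 11.38 × 1.169^(2/3) × 0.0014^(1/2) = 18.18 m³/s
V = Q/A = 18.18/11.38 = 1.597 m/s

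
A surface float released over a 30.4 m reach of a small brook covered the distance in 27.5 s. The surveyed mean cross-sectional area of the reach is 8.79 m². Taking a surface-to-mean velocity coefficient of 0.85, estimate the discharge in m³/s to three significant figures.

v_surface = L / t̄ = 30.4 / 27.5 = 1.105 m/s
v_mean = 0.85 × 1.105 = 0.9396 m/s
Q = A × v_mean = 8.79 × 0.9396 = 8.259 m³/s

8.26 m³/s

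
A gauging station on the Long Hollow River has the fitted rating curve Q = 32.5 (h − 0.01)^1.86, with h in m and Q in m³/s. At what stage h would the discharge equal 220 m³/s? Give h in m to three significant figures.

2.81 m

h − h₀ = (Q/C)^(1/b) = (220/32.5)^(1/1.86) = 2.796 m
h = 0.01 + 2.796 = 2.806 m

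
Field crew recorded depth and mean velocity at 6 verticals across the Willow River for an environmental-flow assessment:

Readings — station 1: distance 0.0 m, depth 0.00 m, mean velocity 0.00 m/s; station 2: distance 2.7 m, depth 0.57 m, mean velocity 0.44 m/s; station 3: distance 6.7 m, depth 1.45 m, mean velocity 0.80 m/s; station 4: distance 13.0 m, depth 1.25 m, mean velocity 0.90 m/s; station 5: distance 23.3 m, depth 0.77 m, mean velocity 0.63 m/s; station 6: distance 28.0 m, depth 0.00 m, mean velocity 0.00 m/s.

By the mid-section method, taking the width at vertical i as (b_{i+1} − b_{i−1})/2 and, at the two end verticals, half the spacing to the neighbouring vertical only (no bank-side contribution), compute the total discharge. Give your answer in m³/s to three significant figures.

19.8 m³/s

w_2 = (6.7 − 0.0)/2 = 3.35 m; q_2 = 0.44 × 0.57 × 3.35 = 0.8402 m³/s
w_3 = (13.0 − 2.7)/2 = 5.15 m; q_3 = 0.80 × 1.45 × 5.15 = 5.974 m³/s
w_4 = (23.3 − 6.7)/2 = 8.3 m; q_4 = 0.90 × 1.25 × 8.3 = 9.338 m³/s
w_5 = (28.0 − 13.0)/2 = 7.5 m; q_5 = 0.63 × 0.77 × 7.5 = 3.638 m³/s
Stations 1, 6 contribute zero (depth or velocity is 0).
Q = Σ qᵢ = 19.79 m³/s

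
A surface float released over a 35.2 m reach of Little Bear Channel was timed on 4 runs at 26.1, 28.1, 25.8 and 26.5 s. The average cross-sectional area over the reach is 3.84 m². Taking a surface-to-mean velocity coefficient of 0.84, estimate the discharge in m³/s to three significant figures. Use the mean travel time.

4.26 m³/s

t̄ = (26.1 + 28.1 + 25.8 + 26.5) / 4 = 26.625 s
v_surface = L / t̄ = 35.2 / 26.625 = 1.322 m/s
v_mean = 0.84 × 1.322 = 1.111 m/s
Q = A × v_mean = 3.84 × 1.111 = 4.264 m³/s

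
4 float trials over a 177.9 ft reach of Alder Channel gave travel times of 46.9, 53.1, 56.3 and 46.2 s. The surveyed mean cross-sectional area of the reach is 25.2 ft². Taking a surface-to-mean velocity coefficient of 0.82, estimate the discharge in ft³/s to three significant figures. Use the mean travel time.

72.6 ft³/s

t̄ = (46.9 + 53.1 + 56.3 + 46.2) / 4 = 50.625 s
v_surface = L / t̄ = 177.9 / 50.625 = 3.514 ft/s
v_mean = 0.82 × 3.514 = 2.882 ft/s
Q = A × v_mean = 25.2 × 2.882 = 72.61 ft³/s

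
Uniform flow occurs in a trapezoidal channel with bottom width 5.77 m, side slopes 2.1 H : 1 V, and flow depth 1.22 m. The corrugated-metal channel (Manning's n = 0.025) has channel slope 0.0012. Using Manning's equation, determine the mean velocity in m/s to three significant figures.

A = (b + z·y)·y = (5.77 + 2.1×1.22)×1.22 = 10.17 m²
P = b + 2y√(1+z²) = 5.77 + 2×1.22×√(1+2.1²) = 11.45 m
R = A/P = 10.17/11.45 = 0.8881 m
Q = (1/n)·A·R^(2/3)·S^(1/2) = (1/0.025) × 10.17 × 0.8881^(2/3) × 0.0012^(1/2) = 13.01 m³/s
V = Q/A = 13.01/10.17 = 1.280 m/s

1.28 m/s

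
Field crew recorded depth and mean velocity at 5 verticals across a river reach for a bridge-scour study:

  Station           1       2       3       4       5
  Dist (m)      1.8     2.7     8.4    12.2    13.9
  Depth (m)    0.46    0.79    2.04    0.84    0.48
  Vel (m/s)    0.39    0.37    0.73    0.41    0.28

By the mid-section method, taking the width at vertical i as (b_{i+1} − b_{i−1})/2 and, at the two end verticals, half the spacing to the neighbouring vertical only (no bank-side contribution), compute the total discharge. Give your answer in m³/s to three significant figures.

9.18 m³/s

w_1 = (2.7 − 1.8)/2 = 0.45 m; q_1 = 0.39 × 0.46 × 0.45 = 0.08073 m³/s
w_2 = (8.4 − 1.8)/2 = 3.3 m; q_2 = 0.37 × 0.79 × 3.3 = 0.9646 m³/s
w_3 = (12.2 − 2.7)/2 = 4.75 m; q_3 = 0.73 × 2.04 × 4.75 = 7.074 m³/s
w_4 = (13.9 − 8.4)/2 = 2.75 m; q_4 = 0.41 × 0.84 × 2.75 = 0.9471 m³/s
w_5 = (13.9 − 12.2)/2 = 0.85 m; q_5 = 0.28 × 0.48 × 0.85 = 0.1142 m³/s
Q = Σ qᵢ = 9.180 m³/s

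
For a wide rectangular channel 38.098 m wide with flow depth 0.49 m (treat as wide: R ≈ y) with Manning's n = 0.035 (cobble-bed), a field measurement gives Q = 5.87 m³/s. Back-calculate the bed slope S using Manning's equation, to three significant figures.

0.000314

A = b·y = 38.098 × 0.49 = 18.67 m²
Wide channel: R ≈ y = 0.49 m
S = (Q·n / (1·A·R^(2/3)))² = (5.87×0.035 / (1×18.67×0.6215))² = 0.0003135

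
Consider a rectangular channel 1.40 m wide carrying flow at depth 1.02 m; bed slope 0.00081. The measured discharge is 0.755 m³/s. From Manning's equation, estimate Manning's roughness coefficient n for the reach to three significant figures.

A = b·y = 1.40 × 1.02 = 1.428 m²
P = b + 2y = 1.40 + 2×1.02 = 3.440 m
R = A/P = 1.428/3.440 = 0.4151 m
n = (1/Q)·A·R^(2/3)·S^(1/2) = (1/0.755) × 1.428 × 0.5565 × 0.02846 = 0.02996

0.0300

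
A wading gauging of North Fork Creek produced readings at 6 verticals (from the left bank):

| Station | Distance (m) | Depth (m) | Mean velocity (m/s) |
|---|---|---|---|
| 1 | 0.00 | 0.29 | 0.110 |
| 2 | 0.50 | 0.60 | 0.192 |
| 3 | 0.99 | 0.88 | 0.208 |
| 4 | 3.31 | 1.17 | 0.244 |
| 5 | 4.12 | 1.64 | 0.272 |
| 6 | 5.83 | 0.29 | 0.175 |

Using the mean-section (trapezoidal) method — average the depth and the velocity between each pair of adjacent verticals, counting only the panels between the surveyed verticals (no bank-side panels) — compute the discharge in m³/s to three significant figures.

1.31 m³/s

Panel 1-2: Δb = 0.5 m, d̄ = (0.29+0.60)/2 = 0.445, v̄ = (0.110+0.192)/2 = 0.151 → q = 0.5×0.445×0.151 = 0.03360 m³/s
Panel 2-3: Δb = 0.49 m, d̄ = (0.60+0.88)/2 = 0.74, v̄ = (0.192+0.208)/2 = 0.2 → q = 0.49×0.74×0.2 = 0.07252 m³/s
Panel 3-4: Δb = 2.32 m, d̄ = (0.88+1.17)/2 = 1.025, v̄ = (0.208+0.244)/2 = 0.226 → q = 2.32×1.025×0.226 = 0.5374 m³/s
Panel 4-5: Δb = 0.81 m, d̄ = (1.17+1.64)/2 = 1.405, v̄ = (0.244+0.272)/2 = 0.258 → q = 0.81×1.405×0.258 = 0.2936 m³/s
Panel 5-6: Δb = 1.71 m, d̄ = (1.64+0.29)/2 = 0.965, v̄ = (0.272+0.175)/2 = 0.2235 → q = 1.71×0.965×0.2235 = 0.3688 m³/s
Q = Σ q = 1.306 m³/s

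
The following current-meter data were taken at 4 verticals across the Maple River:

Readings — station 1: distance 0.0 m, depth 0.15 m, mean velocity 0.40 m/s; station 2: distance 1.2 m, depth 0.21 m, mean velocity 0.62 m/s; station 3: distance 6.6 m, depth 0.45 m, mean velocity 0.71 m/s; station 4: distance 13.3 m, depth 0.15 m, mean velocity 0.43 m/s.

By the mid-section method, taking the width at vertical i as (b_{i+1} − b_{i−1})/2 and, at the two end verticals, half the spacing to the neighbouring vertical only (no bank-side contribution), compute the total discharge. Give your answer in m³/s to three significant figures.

2.61 m³/s

w_1 = (1.2 − 0.0)/2 = 0.6 m; q_1 = 0.40 × 0.15 × 0.6 = 0.03600 m³/s
w_2 = (6.6 − 0.0)/2 = 3.3 m; q_2 = 0.62 × 0.21 × 3.3 = 0.4297 m³/s
w_3 = (13.3 − 1.2)/2 = 6.05 m; q_3 = 0.71 × 0.45 × 6.05 = 1.933 m³/s
w_4 = (13.3 − 6.6)/2 = 3.35 m; q_4 = 0.43 × 0.15 × 3.35 = 0.2161 m³/s
Q = Σ qᵢ = 2.615 m³/s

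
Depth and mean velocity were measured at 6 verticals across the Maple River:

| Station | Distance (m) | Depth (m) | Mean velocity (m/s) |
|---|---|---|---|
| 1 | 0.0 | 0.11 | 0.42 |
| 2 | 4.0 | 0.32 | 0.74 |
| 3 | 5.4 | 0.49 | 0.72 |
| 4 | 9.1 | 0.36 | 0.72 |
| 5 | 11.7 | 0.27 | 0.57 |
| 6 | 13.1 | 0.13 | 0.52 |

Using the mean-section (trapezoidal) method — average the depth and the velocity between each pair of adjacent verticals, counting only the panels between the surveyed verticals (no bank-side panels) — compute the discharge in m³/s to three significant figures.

2.73 m³/s

Panel 1-2: Δb = 4 m, d̄ = (0.11+0.32)/2 = 0.215, v̄ = (0.42+0.74)/2 = 0.58 → q = 4×0.215×0.58 = 0.4988 m³/s
Panel 2-3: Δb = 1.4 m, d̄ = (0.32+0.49)/2 = 0.405, v̄ = (0.74+0.72)/2 = 0.73 → q = 1.4×0.405×0.73 = 0.4139 m³/s
Panel 3-4: Δb = 3.7 m, d̄ = (0.49+0.36)/2 = 0.425, v̄ = (0.72+0.72)/2 = 0.72 → q = 3.7×0.425×0.72 = 1.132 m³/s
Panel 4-5: Δb = 2.6 m, d̄ = (0.36+0.27)/2 = 0.315, v̄ = (0.72+0.57)/2 = 0.645 → q = 2.6×0.315×0.645 = 0.5283 m³/s
Panel 5-6: Δb = 1.4 m, d̄ = (0.27+0.13)/2 = 0.2, v̄ = (0.57+0.52)/2 = 0.545 → q = 1.4×0.2×0.545 = 0.1526 m³/s
Q = Σ q = 2.726 m³/s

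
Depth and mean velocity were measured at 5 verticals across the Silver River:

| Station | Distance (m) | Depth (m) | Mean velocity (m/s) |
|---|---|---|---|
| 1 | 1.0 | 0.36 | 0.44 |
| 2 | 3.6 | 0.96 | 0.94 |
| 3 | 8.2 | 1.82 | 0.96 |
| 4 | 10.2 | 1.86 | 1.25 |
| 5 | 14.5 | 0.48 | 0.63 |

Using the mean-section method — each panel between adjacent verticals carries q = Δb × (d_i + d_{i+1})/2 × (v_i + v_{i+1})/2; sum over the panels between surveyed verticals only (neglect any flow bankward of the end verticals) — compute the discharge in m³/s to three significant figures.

Panel 1-2: Δb = 2.6 m, d̄ = (0.36+0.96)/2 = 0.66, v̄ = (0.44+0.94)/2 = 0.69 → q = 2.6×0.66×0.69 = 1.184 m³/s
Panel 2-3: Δb = 4.6 m, d̄ = (0.96+1.82)/2 = 1.39, v̄ = (0.94+0.96)/2 = 0.95 → q = 4.6×1.39×0.95 = 6.074 m³/s
Panel 3-4: Δb = 2 m, d̄ = (1.82+1.86)/2 = 1.84, v̄ = (0.96+1.25)/2 = 1.105 → q = 2×1.84×1.105 = 4.066 m³/s
Panel 4-5: Δb = 4.3 m, d̄ = (1.86+0.48)/2 = 1.17, v̄ = (1.25+0.63)/2 = 0.94 → q = 4.3×1.17×0.94 = 4.729 m³/s
Q = Σ q = 16.05 m³/s

16.1 m³/s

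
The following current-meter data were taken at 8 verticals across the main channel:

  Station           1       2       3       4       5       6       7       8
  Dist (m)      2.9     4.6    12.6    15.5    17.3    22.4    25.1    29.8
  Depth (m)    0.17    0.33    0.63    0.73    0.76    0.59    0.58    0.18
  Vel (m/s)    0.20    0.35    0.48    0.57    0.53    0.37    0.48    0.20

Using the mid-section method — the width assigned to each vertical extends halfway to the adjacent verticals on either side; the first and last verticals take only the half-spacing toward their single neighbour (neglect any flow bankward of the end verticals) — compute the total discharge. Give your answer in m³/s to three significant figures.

6.57 m³/s

w_1 = (4.6 − 2.9)/2 = 0.85 m; q_1 = 0.20 × 0.17 × 0.85 = 0.02890 m³/s
w_2 = (12.6 − 2.9)/2 = 4.85 m; q_2 = 0.35 × 0.33 × 4.85 = 0.5602 m³/s
w_3 = (15.5 − 4.6)/2 = 5.45 m; q_3 = 0.48 × 0.63 × 5.45 = 1.648 m³/s
w_4 = (17.3 − 12.6)/2 = 2.35 m; q_4 = 0.57 × 0.73 × 2.35 = 0.9778 m³/s
w_5 = (22.4 − 15.5)/2 = 3.45 m; q_5 = 0.53 × 0.76 × 3.45 = 1.390 m³/s
w_6 = (25.1 − 17.3)/2 = 3.9 m; q_6 = 0.37 × 0.59 × 3.9 = 0.8514 m³/s
w_7 = (29.8 − 22.4)/2 = 3.7 m; q_7 = 0.48 × 0.58 × 3.7 = 1.030 m³/s
w_8 = (29.8 − 25.1)/2 = 2.35 m; q_8 = 0.20 × 0.18 × 2.35 = 0.08460 m³/s
Q = Σ qᵢ = 6.571 m³/s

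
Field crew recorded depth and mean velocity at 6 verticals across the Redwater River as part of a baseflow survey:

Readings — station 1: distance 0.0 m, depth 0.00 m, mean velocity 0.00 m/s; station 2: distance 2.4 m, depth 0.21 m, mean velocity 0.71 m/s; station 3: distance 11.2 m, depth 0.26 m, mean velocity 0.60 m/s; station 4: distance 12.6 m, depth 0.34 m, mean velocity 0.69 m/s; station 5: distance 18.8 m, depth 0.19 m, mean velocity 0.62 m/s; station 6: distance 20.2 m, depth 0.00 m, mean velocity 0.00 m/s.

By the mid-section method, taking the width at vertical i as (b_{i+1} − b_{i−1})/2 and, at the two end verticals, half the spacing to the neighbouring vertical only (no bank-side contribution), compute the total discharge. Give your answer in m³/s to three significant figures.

w_2 = (11.2 − 0.0)/2 = 5.6 m; q_2 = 0.71 × 0.21 × 5.6 = 0.8350 m³/s
w_3 = (12.6 − 2.4)/2 = 5.1 m; q_3 = 0.60 × 0.26 × 5.1 = 0.7956 m³/s
w_4 = (18.8 − 11.2)/2 = 3.8 m; q_4 = 0.69 × 0.34 × 3.8 = 0.8915 m³/s
w_5 = (20.2 − 12.6)/2 = 3.8 m; q_5 = 0.62 × 0.19 × 3.8 = 0.4476 m³/s
Stations 1, 6 contribute zero (depth or velocity is 0).
Q = Σ qᵢ = 2.970 m³/s

2.97 m³/s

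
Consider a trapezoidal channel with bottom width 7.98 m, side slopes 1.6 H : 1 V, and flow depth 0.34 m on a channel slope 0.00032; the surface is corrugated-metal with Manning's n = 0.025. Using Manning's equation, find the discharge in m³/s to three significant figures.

0.956 m³/s

A = (b + z·y)·y = (7.98 + 1.6×0.34)×0.34 = 2.898 m²
P = b + 2y√(1+z²) = 7.98 + 2×0.34×√(1+1.6²) = 9.263 m
R = A/P = 2.898/9.263 = 0.3129 m
Q = (1/n)·A·R^(2/3)·S^(1/2) = (1/0.025) × 2.898 × 0.3129^(2/3) × 0.00032^(1/2) = 0.9557 m³/s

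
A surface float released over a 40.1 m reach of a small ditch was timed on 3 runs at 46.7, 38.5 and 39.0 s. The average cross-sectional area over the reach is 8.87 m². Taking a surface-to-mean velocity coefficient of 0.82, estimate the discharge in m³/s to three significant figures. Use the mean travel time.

7.05 m³/s

t̄ = (46.7 + 38.5 + 39.0) / 3 = 41.4 s
v_surface = L / t̄ = 40.1 / 41.4 = 0.9686 m/s
v_mean = 0.82 × 0.9686 = 0.7943 m/s
Q = A × v_mean = 8.87 × 0.7943 = 7.045 m³/s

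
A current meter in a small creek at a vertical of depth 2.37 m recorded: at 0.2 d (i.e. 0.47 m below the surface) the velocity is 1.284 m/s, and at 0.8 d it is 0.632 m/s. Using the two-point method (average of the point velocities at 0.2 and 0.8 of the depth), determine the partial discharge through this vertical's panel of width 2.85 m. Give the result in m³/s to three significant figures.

6.47 m³/s

v̄ = (1.284 + 0.632) / 2 = 0.9580 m/s
q = v̄ × d × w = 0.9580 × 2.37 × 2.85 = 6.471 m³/s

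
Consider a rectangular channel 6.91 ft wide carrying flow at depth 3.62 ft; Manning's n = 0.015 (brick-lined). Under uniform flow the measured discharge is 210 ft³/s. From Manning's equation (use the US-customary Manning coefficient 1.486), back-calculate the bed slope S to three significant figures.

0.00336

A = b·y = 6.91 × 3.62 = 25.01 ft²
P = b + 2y = 6.91 + 2×3.62 = 14.15 ft
R = A/P = 25.01/14.15 = 1.768 ft
S = (Q·n / (1.486·A·R^(2/3)))² = (210×0.015 / (1.486×25.01×1.462))² = 0.003360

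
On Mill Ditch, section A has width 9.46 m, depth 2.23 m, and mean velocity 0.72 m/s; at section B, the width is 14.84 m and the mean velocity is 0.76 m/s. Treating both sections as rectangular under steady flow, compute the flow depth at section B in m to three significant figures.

1.35 m

Q = A₁V₁ = (9.46×2.23) × 0.72 = 15.19 m³/s
d₂ = Q/(b₂ V₂) = 15.19/(14.84×0.76) = 1.347 m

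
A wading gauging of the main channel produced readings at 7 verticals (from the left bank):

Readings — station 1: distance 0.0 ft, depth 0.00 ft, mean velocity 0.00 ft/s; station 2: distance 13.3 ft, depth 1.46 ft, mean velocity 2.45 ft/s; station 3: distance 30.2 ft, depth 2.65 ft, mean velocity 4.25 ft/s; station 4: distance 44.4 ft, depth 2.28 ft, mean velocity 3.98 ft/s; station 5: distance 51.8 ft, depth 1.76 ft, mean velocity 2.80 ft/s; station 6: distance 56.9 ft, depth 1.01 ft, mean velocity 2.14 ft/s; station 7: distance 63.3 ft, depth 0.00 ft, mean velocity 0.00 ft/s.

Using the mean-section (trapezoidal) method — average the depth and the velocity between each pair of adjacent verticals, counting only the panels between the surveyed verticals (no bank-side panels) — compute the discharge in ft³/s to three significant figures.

344 ft³/s

Panel 1-2: Δb = 13.3 ft, d̄ = (0.00+1.46)/2 = 0.73, v̄ = (0.00+2.45)/2 = 1.225 → q = 13.3×0.73×1.225 = 11.89 ft³/s
Panel 2-3: Δb = 16.9 ft, d̄ = (1.46+2.65)/2 = 2.055, v̄ = (2.45+4.25)/2 = 3.35 → q = 16.9×2.055×3.35 = 116.3 ft³/s
Panel 3-4: Δb = 14.2 ft, d̄ = (2.65+2.28)/2 = 2.465, v̄ = (4.25+3.98)/2 = 4.115 → q = 14.2×2.465×4.115 = 144.0 ft³/s
Panel 4-5: Δb = 7.4 ft, d̄ = (2.28+1.76)/2 = 2.02, v̄ = (3.98+2.80)/2 = 3.39 → q = 7.4×2.02×3.39 = 50.67 ft³/s
Panel 5-6: Δb = 5.1 ft, d̄ = (1.76+1.01)/2 = 1.385, v̄ = (2.80+2.14)/2 = 2.47 → q = 5.1×1.385×2.47 = 17.45 ft³/s
Panel 6-7: Δb = 6.4 ft, d̄ = (1.01+0.00)/2 = 0.505, v̄ = (2.14+0.00)/2 = 1.07 → q = 6.4×0.505×1.07 = 3.458 ft³/s
Q = Σ q = 343.9 ft³/s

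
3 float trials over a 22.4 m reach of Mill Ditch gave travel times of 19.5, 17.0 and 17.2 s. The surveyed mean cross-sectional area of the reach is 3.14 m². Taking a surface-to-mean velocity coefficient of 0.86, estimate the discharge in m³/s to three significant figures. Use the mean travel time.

t̄ = (19.5 + 17.0 + 17.2) / 3 = 17.9 s
v_surface = L / t̄ = 22.4 / 17.9 = 1.251 m/s
v_mean = 0.86 × 1.251 = 1.076 m/s
Q = A × v_mean = 3.14 × 1.076 = 3.379 m³/s

3.38 m³/s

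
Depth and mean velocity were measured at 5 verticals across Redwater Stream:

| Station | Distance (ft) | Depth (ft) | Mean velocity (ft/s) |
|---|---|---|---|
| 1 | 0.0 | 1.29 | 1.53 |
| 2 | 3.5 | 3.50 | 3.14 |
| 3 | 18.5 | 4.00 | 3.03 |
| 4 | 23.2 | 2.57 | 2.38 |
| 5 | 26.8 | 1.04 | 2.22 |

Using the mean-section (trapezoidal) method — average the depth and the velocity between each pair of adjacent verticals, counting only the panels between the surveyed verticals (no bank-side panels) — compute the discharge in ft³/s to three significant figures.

Panel 1-2: Δb = 3.5 ft, d̄ = (1.29+3.50)/2 = 2.395, v̄ = (1.53+3.14)/2 = 2.335 → q = 3.5×2.395×2.335 = 19.57 ft³/s
Panel 2-3: Δb = 15 ft, d̄ = (3.50+4.00)/2 = 3.75, v̄ = (3.14+3.03)/2 = 3.085 → q = 15×3.75×3.085 = 173.5 ft³/s
Panel 3-4: Δb = 4.7 ft, d̄ = (4.00+2.57)/2 = 3.285, v̄ = (3.03+2.38)/2 = 2.705 → q = 4.7×3.285×2.705 = 41.76 ft³/s
Panel 4-5: Δb = 3.6 ft, d̄ = (2.57+1.04)/2 = 1.805, v̄ = (2.38+2.22)/2 = 2.3 → q = 3.6×1.805×2.3 = 14.95 ft³/s
Q = Σ q = 249.8 ft³/s

250 ft³/s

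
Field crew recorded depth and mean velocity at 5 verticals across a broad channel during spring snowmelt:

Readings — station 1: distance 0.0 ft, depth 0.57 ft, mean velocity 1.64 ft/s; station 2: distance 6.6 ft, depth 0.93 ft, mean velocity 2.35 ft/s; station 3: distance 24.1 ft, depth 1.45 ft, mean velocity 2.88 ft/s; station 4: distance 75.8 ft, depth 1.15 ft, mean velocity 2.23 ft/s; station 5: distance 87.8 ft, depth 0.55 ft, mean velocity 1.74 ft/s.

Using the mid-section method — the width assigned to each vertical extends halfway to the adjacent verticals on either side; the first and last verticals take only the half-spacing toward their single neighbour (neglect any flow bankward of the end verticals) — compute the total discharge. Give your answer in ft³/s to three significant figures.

w_1 = (6.6 − 0.0)/2 = 3.3 ft; q_1 = 1.64 × 0.57 × 3.3 = 3.085 ft³/s
w_2 = (24.1 − 0.0)/2 = 12.05 ft; q_2 = 2.35 × 0.93 × 12.05 = 26.34 ft³/s
w_3 = (75.8 − 6.6)/2 = 34.6 ft; q_3 = 2.88 × 1.45 × 34.6 = 144.5 ft³/s
w_4 = (87.8 − 24.1)/2 = 31.85 ft; q_4 = 2.23 × 1.15 × 31.85 = 81.68 ft³/s
w_5 = (87.8 − 75.8)/2 = 6 ft; q_5 = 1.74 × 0.55 × 6 = 5.742 ft³/s
Q = Σ qᵢ = 261.3 ft³/s

261 ft³/s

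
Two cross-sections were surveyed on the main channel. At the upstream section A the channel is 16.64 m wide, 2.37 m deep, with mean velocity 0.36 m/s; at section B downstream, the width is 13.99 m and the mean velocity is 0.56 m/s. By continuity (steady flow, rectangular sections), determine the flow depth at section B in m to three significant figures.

1.81 m

Q = A₁V₁ = (16.64×2.37) × 0.36 = 14.20 m³/s
d₂ = Q/(b₂ V₂) = 14.20/(13.99×0.56) = 1.812 m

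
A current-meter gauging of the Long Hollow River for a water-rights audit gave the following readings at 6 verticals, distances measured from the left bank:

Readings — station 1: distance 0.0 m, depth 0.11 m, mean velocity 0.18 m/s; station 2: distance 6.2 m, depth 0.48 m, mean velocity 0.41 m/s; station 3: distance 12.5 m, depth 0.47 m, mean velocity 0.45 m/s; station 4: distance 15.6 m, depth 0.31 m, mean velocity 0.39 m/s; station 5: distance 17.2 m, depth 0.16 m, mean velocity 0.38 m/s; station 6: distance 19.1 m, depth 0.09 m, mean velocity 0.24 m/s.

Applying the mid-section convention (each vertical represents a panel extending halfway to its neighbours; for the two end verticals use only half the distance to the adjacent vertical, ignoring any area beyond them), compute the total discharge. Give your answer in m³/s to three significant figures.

2.70 m³/s

w_1 = (6.2 − 0.0)/2 = 3.1 m; q_1 = 0.18 × 0.11 × 3.1 = 0.06138 m³/s
w_2 = (12.5 − 0.0)/2 = 6.25 m; q_2 = 0.41 × 0.48 × 6.25 = 1.230 m³/s
w_3 = (15.6 − 6.2)/2 = 4.7 m; q_3 = 0.45 × 0.47 × 4.7 = 0.9941 m³/s
w_4 = (17.2 − 12.5)/2 = 2.35 m; q_4 = 0.39 × 0.31 × 2.35 = 0.2841 m³/s
w_5 = (19.1 − 15.6)/2 = 1.75 m; q_5 = 0.38 × 0.16 × 1.75 = 0.1064 m³/s
w_6 = (19.1 − 17.2)/2 = 0.95 m; q_6 = 0.24 × 0.09 × 0.95 = 0.02052 m³/s
Q = Σ qᵢ = 2.696 m³/s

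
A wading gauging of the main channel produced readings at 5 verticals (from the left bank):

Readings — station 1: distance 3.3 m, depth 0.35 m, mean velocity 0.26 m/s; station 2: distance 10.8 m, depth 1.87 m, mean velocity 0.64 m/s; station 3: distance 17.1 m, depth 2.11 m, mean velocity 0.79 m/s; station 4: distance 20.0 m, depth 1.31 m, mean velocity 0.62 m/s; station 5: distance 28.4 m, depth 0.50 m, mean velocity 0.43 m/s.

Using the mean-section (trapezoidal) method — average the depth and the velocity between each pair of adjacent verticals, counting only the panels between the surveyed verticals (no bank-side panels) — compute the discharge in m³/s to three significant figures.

20.2 m³/s

Panel 1-2: Δb = 7.5 m, d̄ = (0.35+1.87)/2 = 1.11, v̄ = (0.26+0.64)/2 = 0.45 → q = 7.5×1.11×0.45 = 3.746 m³/s
Panel 2-3: Δb = 6.3 m, d̄ = (1.87+2.11)/2 = 1.99, v̄ = (0.64+0.79)/2 = 0.715 → q = 6.3×1.99×0.715 = 8.964 m³/s
Panel 3-4: Δb = 2.9 m, d̄ = (2.11+1.31)/2 = 1.71, v̄ = (0.79+0.62)/2 = 0.705 → q = 2.9×1.71×0.705 = 3.496 m³/s
Panel 4-5: Δb = 8.4 m, d̄ = (1.31+0.50)/2 = 0.905, v̄ = (0.62+0.43)/2 = 0.525 → q = 8.4×0.905×0.525 = 3.991 m³/s
Q = Σ q = 20.20 m³/s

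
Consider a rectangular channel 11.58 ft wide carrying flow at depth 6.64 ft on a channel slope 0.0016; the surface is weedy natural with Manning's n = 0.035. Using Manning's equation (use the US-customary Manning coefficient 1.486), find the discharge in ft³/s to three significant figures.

A = b·y = 11.58 × 6.64 = 76.89 ft²
P = b + 2y = 11.58 + 2×6.64 = 24.86 ft
R = A/P = 76.89/24.86 = 3.093 ft
Q = (1.486/n)·A·R^(2/3)·S^(1/2) = (1.486/0.035) × 76.89 × 3.093^(2/3) × 0.0016^(1/2) = 277.2 ft³/s

277 ft³/s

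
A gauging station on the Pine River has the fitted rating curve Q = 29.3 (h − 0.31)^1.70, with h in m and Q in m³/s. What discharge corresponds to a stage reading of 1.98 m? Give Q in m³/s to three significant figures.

Q = 29.3 × (1.98 − 0.31)^1.70 = 29.3 × 1.67^1.70 = 70.06 m³/s

70.1 m³/s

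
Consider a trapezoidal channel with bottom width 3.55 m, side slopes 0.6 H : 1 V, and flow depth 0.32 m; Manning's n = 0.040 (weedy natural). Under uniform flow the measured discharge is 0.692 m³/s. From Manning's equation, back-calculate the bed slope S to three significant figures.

A = (b + z·y)·y = (3.55 + 0.6×0.32)×0.32 = 1.197 m²
P = b + 2y√(1+z²) = 3.55 + 2×0.32×√(1+0.6²) = 4.296 m
R = A/P = 1.197/4.296 = 0.2787 m
S = (Q·n / (1·A·R^(2/3)))² = (0.692×0.040 / (1×1.197×0.4267))² = 0.002935

0.00294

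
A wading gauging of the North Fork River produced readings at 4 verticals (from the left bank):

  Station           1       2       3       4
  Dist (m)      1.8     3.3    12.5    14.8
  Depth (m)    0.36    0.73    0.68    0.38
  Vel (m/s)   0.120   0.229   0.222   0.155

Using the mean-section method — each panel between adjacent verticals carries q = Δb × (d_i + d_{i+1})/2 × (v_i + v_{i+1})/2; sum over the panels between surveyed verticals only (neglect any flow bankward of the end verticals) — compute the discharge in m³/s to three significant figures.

1.84 m³/s

Panel 1-2: Δb = 1.5 m, d̄ = (0.36+0.73)/2 = 0.545, v̄ = (0.120+0.229)/2 = 0.1745 → q = 1.5×0.545×0.1745 = 0.1427 m³/s
Panel 2-3: Δb = 9.2 m, d̄ = (0.73+0.68)/2 = 0.705, v̄ = (0.229+0.222)/2 = 0.2255 → q = 9.2×0.705×0.2255 = 1.463 m³/s
Panel 3-4: Δb = 2.3 m, d̄ = (0.68+0.38)/2 = 0.53, v̄ = (0.222+0.155)/2 = 0.1885 → q = 2.3×0.53×0.1885 = 0.2298 m³/s
Q = Σ q = 1.835 m³/s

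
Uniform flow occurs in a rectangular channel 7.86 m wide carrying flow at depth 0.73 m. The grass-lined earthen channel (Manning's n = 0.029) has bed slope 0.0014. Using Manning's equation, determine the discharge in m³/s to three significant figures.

5.36 m³/s

A = b·y = 7.86 × 0.73 = 5.738 m²
P = b + 2y = 7.86 + 2×0.73 = 9.320 m
R = A/P = 5.738/9.320 = 0.6156 m
Q = (1/n)·A·R^(2/3)·S^(1/2) = (1/0.029) × 5.738 × 0.6156^(2/3) × 0.0014^(1/2) = 5.358 m³/s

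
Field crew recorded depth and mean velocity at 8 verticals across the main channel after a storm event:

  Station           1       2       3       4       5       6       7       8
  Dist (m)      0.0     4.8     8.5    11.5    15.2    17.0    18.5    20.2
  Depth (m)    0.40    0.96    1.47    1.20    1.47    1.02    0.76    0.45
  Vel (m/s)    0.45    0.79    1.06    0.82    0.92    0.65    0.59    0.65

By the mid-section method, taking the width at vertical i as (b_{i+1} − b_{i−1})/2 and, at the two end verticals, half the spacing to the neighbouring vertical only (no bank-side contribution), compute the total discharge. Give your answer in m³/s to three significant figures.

w_1 = (4.8 − 0.0)/2 = 2.4 m; q_1 = 0.45 × 0.40 × 2.4 = 0.4320 m³/s
w_2 = (8.5 − 0.0)/2 = 4.25 m; q_2 = 0.79 × 0.96 × 4.25 = 3.223 m³/s
w_3 = (11.5 − 4.8)/2 = 3.35 m; q_3 = 1.06 × 1.47 × 3.35 = 5.220 m³/s
w_4 = (15.2 − 8.5)/2 = 3.35 m; q_4 = 0.82 × 1.20 × 3.35 = 3.296 m³/s
w_5 = (17.0 − 11.5)/2 = 2.75 m; q_5 = 0.92 × 1.47 × 2.75 = 3.719 m³/s
w_6 = (18.5 − 15.2)/2 = 1.65 m; q_6 = 0.65 × 1.02 × 1.65 = 1.094 m³/s
w_7 = (20.2 − 17.0)/2 = 1.6 m; q_7 = 0.59 × 0.76 × 1.6 = 0.7174 m³/s
w_8 = (20.2 − 18.5)/2 = 0.85 m; q_8 = 0.65 × 0.45 × 0.85 = 0.2486 m³/s
Q = Σ qᵢ = 17.95 m³/s

18.0 m³/s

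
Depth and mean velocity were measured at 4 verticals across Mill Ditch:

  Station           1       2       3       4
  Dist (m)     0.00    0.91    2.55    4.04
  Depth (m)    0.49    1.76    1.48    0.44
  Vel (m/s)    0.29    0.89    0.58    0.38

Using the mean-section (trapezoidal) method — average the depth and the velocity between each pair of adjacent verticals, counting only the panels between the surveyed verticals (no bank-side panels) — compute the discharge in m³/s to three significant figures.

3.24 m³/s

Panel 1-2: Δb = 0.91 m, d̄ = (0.49+1.76)/2 = 1.125, v̄ = (0.29+0.89)/2 = 0.59 → q = 0.91×1.125×0.59 = 0.6040 m³/s
Panel 2-3: Δb = 1.64 m, d̄ = (1.76+1.48)/2 = 1.62, v̄ = (0.89+0.58)/2 = 0.735 → q = 1.64×1.62×0.735 = 1.953 m³/s
Panel 3-4: Δb = 1.49 m, d̄ = (1.48+0.44)/2 = 0.96, v̄ = (0.58+0.38)/2 = 0.48 → q = 1.49×0.96×0.48 = 0.6866 m³/s
Q = Σ q = 3.243 m³/s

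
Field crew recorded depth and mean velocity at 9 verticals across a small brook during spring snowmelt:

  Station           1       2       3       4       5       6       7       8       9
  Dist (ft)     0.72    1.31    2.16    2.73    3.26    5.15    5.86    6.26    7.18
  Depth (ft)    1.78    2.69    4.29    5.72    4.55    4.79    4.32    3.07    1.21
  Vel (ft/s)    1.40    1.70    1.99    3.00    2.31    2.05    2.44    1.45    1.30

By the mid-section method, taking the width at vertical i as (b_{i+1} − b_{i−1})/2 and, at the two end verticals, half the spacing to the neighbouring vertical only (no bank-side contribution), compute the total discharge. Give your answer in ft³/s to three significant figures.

54.5 ft³/s

w_1 = (1.31 − 0.72)/2 = 0.295 ft; q_1 = 1.40 × 1.78 × 0.295 = 0.7351 ft³/s
w_2 = (2.16 − 0.72)/2 = 0.72 ft; q_2 = 1.70 × 2.69 × 0.72 = 3.293 ft³/s
w_3 = (2.73 − 1.31)/2 = 0.71 ft; q_3 = 1.99 × 4.29 × 0.71 = 6.061 ft³/s
w_4 = (3.26 − 2.16)/2 = 0.55 ft; q_4 = 3.00 × 5.72 × 0.55 = 9.438 ft³/s
w_5 = (5.15 − 2.73)/2 = 1.21 ft; q_5 = 2.31 × 4.55 × 1.21 = 12.72 ft³/s
w_6 = (5.86 − 3.26)/2 = 1.3 ft; q_6 = 2.05 × 4.79 × 1.3 = 12.77 ft³/s
w_7 = (6.26 − 5.15)/2 = 0.555 ft; q_7 = 2.44 × 4.32 × 0.555 = 5.850 ft³/s
w_8 = (7.18 − 5.86)/2 = 0.66 ft; q_8 = 1.45 × 3.07 × 0.66 = 2.938 ft³/s
w_9 = (7.18 − 6.26)/2 = 0.46 ft; q_9 = 1.30 × 1.21 × 0.46 = 0.7236 ft³/s
Q = Σ qᵢ = 54.52 ft³/s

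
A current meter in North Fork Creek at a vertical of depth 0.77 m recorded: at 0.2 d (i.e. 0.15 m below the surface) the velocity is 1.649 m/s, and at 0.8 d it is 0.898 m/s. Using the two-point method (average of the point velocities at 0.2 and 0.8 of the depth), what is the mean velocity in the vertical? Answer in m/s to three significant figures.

v̄ = (1.649 + 0.898) / 2 = 1.274 m/s

1.27 m/s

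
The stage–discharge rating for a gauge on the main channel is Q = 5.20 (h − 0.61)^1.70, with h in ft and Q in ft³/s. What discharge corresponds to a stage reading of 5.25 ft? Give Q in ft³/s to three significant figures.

Q = 5.20 × (5.25 − 0.61)^1.70 = 5.20 × 4.64^1.70 = 70.65 ft³/s

70.6 ft³/s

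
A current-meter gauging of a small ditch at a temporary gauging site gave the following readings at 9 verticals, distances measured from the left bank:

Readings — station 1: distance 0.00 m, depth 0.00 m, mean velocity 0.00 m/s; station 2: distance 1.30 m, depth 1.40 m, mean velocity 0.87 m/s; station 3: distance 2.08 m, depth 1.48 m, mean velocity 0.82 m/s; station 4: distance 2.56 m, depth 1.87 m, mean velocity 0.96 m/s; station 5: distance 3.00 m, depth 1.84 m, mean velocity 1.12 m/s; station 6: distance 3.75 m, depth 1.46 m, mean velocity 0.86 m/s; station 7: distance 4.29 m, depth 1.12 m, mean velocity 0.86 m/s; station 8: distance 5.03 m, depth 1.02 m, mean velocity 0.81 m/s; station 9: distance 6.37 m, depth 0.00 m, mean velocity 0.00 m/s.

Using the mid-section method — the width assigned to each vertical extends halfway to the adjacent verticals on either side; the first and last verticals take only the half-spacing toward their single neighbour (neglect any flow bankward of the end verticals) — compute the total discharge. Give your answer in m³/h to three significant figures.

22900 m³/h

w_2 = (2.08 − 0.00)/2 = 1.04 m; q_2 = 0.87 × 1.40 × 1.04 = 1.267 m³/s
w_3 = (2.56 − 1.30)/2 = 0.63 m; q_3 = 0.82 × 1.48 × 0.63 = 0.7646 m³/s
w_4 = (3.00 − 2.08)/2 = 0.46 m; q_4 = 0.96 × 1.87 × 0.46 = 0.8258 m³/s
w_5 = (3.75 − 2.56)/2 = 0.595 m; q_5 = 1.12 × 1.84 × 0.595 = 1.226 m³/s
w_6 = (4.29 − 3.00)/2 = 0.645 m; q_6 = 0.86 × 1.46 × 0.645 = 0.8099 m³/s
w_7 = (5.03 − 3.75)/2 = 0.64 m; q_7 = 0.86 × 1.12 × 0.64 = 0.6164 m³/s
w_8 = (6.37 − 4.29)/2 = 1.04 m; q_8 = 0.81 × 1.02 × 1.04 = 0.8592 m³/s
Stations 1, 9 contribute zero (depth or velocity is 0).
Q = Σ qᵢ = 6.369 m³/s
= 6.369 × 3600 = 22930 m³/h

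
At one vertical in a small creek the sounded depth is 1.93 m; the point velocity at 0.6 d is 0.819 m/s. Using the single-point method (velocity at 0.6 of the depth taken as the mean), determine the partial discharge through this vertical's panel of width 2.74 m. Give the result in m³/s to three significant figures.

4.33 m³/s

v̄ = v₀.₆ = 0.819 m/s
q = v̄ × d × w = 0.8190 × 1.93 × 2.74 = 4.331 m³/s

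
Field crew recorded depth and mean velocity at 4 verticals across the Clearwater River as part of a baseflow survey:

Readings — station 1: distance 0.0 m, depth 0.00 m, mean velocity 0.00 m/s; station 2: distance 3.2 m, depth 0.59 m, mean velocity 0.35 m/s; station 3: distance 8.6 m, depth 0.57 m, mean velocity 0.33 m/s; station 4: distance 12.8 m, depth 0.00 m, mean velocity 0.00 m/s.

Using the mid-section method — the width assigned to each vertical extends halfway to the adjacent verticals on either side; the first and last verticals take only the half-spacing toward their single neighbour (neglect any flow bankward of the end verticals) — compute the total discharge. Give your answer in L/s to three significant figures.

1790 L/s

w_2 = (8.6 − 0.0)/2 = 4.3 m; q_2 = 0.35 × 0.59 × 4.3 = 0.8880 m³/s
w_3 = (12.8 − 3.2)/2 = 4.8 m; q_3 = 0.33 × 0.57 × 4.8 = 0.9029 m³/s
Stations 1, 4 contribute zero (depth or velocity is 0).
Q = Σ qᵢ = 1.791 m³/s
= 1.791 × 1000 = 1791 L/s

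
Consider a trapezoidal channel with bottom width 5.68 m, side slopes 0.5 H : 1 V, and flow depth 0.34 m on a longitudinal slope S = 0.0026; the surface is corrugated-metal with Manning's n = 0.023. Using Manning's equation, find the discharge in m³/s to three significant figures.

A = (b + z·y)·y = (5.68 + 0.5×0.34)×0.34 = 1.989 m²
P = b + 2y√(1+z²) = 5.68 + 2×0.34×√(1+0.5²) = 6.440 m
R = A/P = 1.989/6.440 = 0.3088 m
Q = (1/n)·A·R^(2/3)·S^(1/2) = (1/0.023) × 1.989 × 0.3088^(2/3) × 0.0026^(1/2) = 2.015 m³/s

2.01 m³/s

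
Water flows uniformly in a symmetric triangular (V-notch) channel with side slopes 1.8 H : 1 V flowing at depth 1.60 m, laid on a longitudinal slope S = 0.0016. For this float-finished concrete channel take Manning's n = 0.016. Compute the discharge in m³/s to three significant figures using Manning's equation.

A = z·y² = 1.8×1.60² = 4.608 m²
P = 2y√(1+z²) = 2×1.60×√(1+1.8²) = 6.589 m
R = A/P = 4.608/6.589 = 0.6993 m
Q = (1/n)·A·R^(2/3)·S^(1/2) = (1/0.016) × 4.608 × 0.6993^(2/3) × 0.0016^(1/2) = 9.076 m³/s

9.08 m³/s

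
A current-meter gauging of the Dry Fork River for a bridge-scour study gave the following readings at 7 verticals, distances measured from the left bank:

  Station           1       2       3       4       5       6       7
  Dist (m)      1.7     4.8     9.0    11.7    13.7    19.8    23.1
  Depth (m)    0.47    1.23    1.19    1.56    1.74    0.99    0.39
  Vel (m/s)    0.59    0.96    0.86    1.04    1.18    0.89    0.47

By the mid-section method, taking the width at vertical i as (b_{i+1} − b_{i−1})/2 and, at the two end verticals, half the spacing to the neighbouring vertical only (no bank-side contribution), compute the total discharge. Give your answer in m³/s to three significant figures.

24.8 m³/s

w_1 = (4.8 − 1.7)/2 = 1.55 m; q_1 = 0.59 × 0.47 × 1.55 = 0.4298 m³/s
w_2 = (9.0 − 1.7)/2 = 3.65 m; q_2 = 0.96 × 1.23 × 3.65 = 4.310 m³/s
w_3 = (11.7 − 4.8)/2 = 3.45 m; q_3 = 0.86 × 1.19 × 3.45 = 3.531 m³/s
w_4 = (13.7 − 9.0)/2 = 2.35 m; q_4 = 1.04 × 1.56 × 2.35 = 3.813 m³/s
w_5 = (19.8 − 11.7)/2 = 4.05 m; q_5 = 1.18 × 1.74 × 4.05 = 8.315 m³/s
w_6 = (23.1 − 13.7)/2 = 4.7 m; q_6 = 0.89 × 0.99 × 4.7 = 4.141 m³/s
w_7 = (23.1 − 19.8)/2 = 1.65 m; q_7 = 0.47 × 0.39 × 1.65 = 0.3024 m³/s
Q = Σ qᵢ = 24.84 m³/s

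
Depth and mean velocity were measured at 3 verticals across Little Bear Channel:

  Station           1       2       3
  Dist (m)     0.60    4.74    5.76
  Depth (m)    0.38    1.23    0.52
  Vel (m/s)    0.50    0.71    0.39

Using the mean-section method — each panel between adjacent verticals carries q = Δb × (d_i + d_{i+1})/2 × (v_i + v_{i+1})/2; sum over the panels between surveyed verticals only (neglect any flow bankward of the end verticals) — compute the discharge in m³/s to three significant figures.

2.51 m³/s

Panel 1-2: Δb = 4.14 m, d̄ = (0.38+1.23)/2 = 0.805, v̄ = (0.50+0.71)/2 = 0.605 → q = 4.14×0.805×0.605 = 2.016 m³/s
Panel 2-3: Δb = 1.02 m, d̄ = (1.23+0.52)/2 = 0.875, v̄ = (0.71+0.39)/2 = 0.55 → q = 1.02×0.875×0.55 = 0.4909 m³/s
Q = Σ q = 2.507 m³/s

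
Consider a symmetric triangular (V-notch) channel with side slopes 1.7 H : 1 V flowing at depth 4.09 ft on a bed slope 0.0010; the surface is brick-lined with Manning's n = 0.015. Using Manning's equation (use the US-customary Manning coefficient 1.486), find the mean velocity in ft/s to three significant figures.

4.57 ft/s

A = z·y² = 1.7×4.09² = 28.44 ft²
P = 2y√(1+z²) = 2×4.09×√(1+1.7²) = 16.13 ft
R = A/P = 28.44/16.13 = 1.763 ft
Q = (1.486/n)·A·R^(2/3)·S^(1/2) = (1.486/0.015) × 28.44 × 1.763^(2/3) × 0.0010^(1/2) = 130.0 ft³/s
V = Q/A = 130.0/28.44 = 4.571 ft/s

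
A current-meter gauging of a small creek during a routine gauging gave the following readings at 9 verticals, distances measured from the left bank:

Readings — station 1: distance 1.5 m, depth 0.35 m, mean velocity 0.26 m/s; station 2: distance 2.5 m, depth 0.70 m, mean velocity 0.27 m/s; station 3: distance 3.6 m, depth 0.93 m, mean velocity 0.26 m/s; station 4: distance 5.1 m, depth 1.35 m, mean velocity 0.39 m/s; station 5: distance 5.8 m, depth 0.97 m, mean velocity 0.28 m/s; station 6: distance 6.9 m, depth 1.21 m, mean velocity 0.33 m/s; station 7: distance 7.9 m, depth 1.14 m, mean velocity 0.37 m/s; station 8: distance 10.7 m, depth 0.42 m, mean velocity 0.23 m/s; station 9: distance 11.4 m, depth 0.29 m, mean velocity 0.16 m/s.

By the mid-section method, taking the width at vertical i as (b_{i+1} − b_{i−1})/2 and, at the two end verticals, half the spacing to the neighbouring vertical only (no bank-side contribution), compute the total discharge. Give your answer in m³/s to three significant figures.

w_1 = (2.5 − 1.5)/2 = 0.5 m; q_1 = 0.26 × 0.35 × 0.5 = 0.04550 m³/s
w_2 = (3.6 − 1.5)/2 = 1.05 m; q_2 = 0.27 × 0.70 × 1.05 = 0.1985 m³/s
w_3 = (5.1 − 2.5)/2 = 1.3 m; q_3 = 0.26 × 0.93 × 1.3 = 0.3143 m³/s
w_4 = (5.8 − 3.6)/2 = 1.1 m; q_4 = 0.39 × 1.35 × 1.1 = 0.5792 m³/s
w_5 = (6.9 − 5.1)/2 = 0.9 m; q_5 = 0.28 × 0.97 × 0.9 = 0.2444 m³/s
w_6 = (7.9 − 5.8)/2 = 1.05 m; q_6 = 0.33 × 1.21 × 1.05 = 0.4193 m³/s
w_7 = (10.7 − 6.9)/2 = 1.9 m; q_7 = 0.37 × 1.14 × 1.9 = 0.8014 m³/s
w_8 = (11.4 − 7.9)/2 = 1.75 m; q_8 = 0.23 × 0.42 × 1.75 = 0.1691 m³/s
w_9 = (11.4 − 10.7)/2 = 0.35 m; q_9 = 0.16 × 0.29 × 0.35 = 0.01624 m³/s
Q = Σ qᵢ = 2.788 m³/s

2.79 m³/s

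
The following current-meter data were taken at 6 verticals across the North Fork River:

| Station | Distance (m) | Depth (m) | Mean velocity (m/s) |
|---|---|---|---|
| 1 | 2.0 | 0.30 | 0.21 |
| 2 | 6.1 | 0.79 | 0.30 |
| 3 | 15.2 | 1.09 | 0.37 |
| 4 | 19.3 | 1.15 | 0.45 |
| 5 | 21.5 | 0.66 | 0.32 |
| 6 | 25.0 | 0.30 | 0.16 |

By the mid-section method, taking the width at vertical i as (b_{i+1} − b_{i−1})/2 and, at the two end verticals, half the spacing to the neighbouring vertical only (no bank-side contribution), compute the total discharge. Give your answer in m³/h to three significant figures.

w_1 = (6.1 − 2.0)/2 = 2.05 m; q_1 = 0.21 × 0.30 × 2.05 = 0.1292 m³/s
w_2 = (15.2 − 2.0)/2 = 6.6 m; q_2 = 0.30 × 0.79 × 6.6 = 1.564 m³/s
w_3 = (19.3 − 6.1)/2 = 6.6 m; q_3 = 0.37 × 1.09 × 6.6 = 2.662 m³/s
w_4 = (21.5 − 15.2)/2 = 3.15 m; q_4 = 0.45 × 1.15 × 3.15 = 1.630 m³/s
w_5 = (25.0 − 19.3)/2 = 2.85 m; q_5 = 0.32 × 0.66 × 2.85 = 0.6019 m³/s
w_6 = (25.0 − 21.5)/2 = 1.75 m; q_6 = 0.16 × 0.30 × 1.75 = 0.08400 m³/s
Q = Σ qᵢ = 6.671 m³/s
= 6.671 × 3600 = 24020 m³/h

24000 m³/h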